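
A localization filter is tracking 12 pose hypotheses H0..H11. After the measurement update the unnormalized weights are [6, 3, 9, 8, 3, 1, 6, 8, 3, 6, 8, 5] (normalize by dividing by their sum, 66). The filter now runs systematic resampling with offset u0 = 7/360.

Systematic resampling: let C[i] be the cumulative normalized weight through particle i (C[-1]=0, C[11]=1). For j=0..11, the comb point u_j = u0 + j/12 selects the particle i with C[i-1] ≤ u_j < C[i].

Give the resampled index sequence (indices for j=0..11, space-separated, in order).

0 1 2 2 3 4 6 7 8 9 10 11

C = [1/11, 3/22, 3/11, 13/33, 29/66, 5/11, 6/11, 2/3, 47/66, 53/66, 61/66, 1]
j=0: u_0=7/360 ∈ [0, 1/11) → index 0
j=1: u_1=37/360 ∈ [1/11, 3/22) → index 1
j=2: u_2=67/360 ∈ [3/22, 3/11) → index 2
j=3: u_3=97/360 ∈ [3/22, 3/11) → index 2
j=4: u_4=127/360 ∈ [3/11, 13/33) → index 3
j=5: u_5=157/360 ∈ [13/33, 29/66) → index 4
j=6: u_6=187/360 ∈ [5/11, 6/11) → index 6
j=7: u_7=217/360 ∈ [6/11, 2/3) → index 7
j=8: u_8=247/360 ∈ [2/3, 47/66) → index 8
j=9: u_9=277/360 ∈ [47/66, 53/66) → index 9
j=10: u_10=307/360 ∈ [53/66, 61/66) → index 10
j=11: u_11=337/360 ∈ [61/66, 1) → index 11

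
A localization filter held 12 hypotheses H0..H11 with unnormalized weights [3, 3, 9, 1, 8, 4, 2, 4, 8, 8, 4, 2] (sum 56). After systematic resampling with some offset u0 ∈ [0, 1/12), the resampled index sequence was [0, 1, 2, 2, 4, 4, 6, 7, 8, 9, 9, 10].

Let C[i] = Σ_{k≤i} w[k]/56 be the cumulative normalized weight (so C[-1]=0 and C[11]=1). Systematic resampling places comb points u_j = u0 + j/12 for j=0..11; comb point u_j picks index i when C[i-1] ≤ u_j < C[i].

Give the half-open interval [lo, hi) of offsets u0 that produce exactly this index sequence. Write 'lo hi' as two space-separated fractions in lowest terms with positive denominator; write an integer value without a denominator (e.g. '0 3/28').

0 1/84

C = [3/56, 3/28, 15/56, 2/7, 3/7, 1/2, 15/28, 17/28, 3/4, 25/28, 27/28, 1]
j=0 picked index 0: u0 ∈ [0, 3/56)
j=1 picked index 1: u0 ∈ [-5/168, 1/42)
j=2 picked index 2: u0 ∈ [-5/84, 17/168)
j=3 picked index 2: u0 ∈ [-1/7, 1/56)
j=4 picked index 4: u0 ∈ [-1/21, 2/21)
j=5 picked index 4: u0 ∈ [-11/84, 1/84)
j=6 picked index 6: u0 ∈ [0, 1/28)
j=7 picked index 7: u0 ∈ [-1/21, 1/42)
j=8 picked index 8: u0 ∈ [-5/84, 1/12)
j=9 picked index 9: u0 ∈ [0, 1/7)
j=10 picked index 9: u0 ∈ [-1/12, 5/84)
j=11 picked index 10: u0 ∈ [-1/42, 1/21)
intersection: [0, 1/84)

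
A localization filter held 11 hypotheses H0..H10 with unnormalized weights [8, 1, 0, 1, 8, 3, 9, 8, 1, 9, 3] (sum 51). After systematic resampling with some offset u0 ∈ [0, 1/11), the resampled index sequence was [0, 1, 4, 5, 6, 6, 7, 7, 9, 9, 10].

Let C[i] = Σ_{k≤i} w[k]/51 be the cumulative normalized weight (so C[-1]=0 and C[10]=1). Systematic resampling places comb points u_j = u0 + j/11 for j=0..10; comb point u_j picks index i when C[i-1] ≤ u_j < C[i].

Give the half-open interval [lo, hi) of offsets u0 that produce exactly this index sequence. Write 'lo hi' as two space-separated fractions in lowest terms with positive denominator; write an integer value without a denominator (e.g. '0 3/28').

15/187 16/187

C = [8/51, 3/17, 3/17, 10/51, 6/17, 7/17, 10/17, 38/51, 13/17, 16/17, 1]
j=0 picked index 0: u0 ∈ [0, 8/51)
j=1 picked index 1: u0 ∈ [37/561, 16/187)
j=2 picked index 4: u0 ∈ [8/561, 32/187)
j=3 picked index 5: u0 ∈ [15/187, 26/187)
j=4 picked index 6: u0 ∈ [9/187, 42/187)
j=5 picked index 6: u0 ∈ [-8/187, 25/187)
j=6 picked index 7: u0 ∈ [8/187, 112/561)
j=7 picked index 7: u0 ∈ [-9/187, 61/561)
j=8 picked index 9: u0 ∈ [7/187, 40/187)
j=9 picked index 9: u0 ∈ [-10/187, 23/187)
j=10 picked index 10: u0 ∈ [6/187, 1/11)
intersection: [15/187, 16/187)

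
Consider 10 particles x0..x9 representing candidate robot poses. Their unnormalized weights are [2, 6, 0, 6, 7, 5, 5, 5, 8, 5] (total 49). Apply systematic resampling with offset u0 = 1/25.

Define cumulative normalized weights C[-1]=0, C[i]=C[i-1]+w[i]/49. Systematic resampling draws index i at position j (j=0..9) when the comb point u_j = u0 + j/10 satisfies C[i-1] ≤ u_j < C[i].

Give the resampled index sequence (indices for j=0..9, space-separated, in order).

C = [2/49, 8/49, 8/49, 2/7, 3/7, 26/49, 31/49, 36/49, 44/49, 1]
j=0: u_0=1/25 ∈ [0, 2/49) → index 0
j=1: u_1=7/50 ∈ [2/49, 8/49) → index 1
j=2: u_2=6/25 ∈ [8/49, 2/7) → index 3
j=3: u_3=17/50 ∈ [2/7, 3/7) → index 4
j=4: u_4=11/25 ∈ [3/7, 26/49) → index 5
j=5: u_5=27/50 ∈ [26/49, 31/49) → index 6
j=6: u_6=16/25 ∈ [31/49, 36/49) → index 7
j=7: u_7=37/50 ∈ [36/49, 44/49) → index 8
j=8: u_8=21/25 ∈ [36/49, 44/49) → index 8
j=9: u_9=47/50 ∈ [44/49, 1) → index 9

0 1 3 4 5 6 7 8 8 9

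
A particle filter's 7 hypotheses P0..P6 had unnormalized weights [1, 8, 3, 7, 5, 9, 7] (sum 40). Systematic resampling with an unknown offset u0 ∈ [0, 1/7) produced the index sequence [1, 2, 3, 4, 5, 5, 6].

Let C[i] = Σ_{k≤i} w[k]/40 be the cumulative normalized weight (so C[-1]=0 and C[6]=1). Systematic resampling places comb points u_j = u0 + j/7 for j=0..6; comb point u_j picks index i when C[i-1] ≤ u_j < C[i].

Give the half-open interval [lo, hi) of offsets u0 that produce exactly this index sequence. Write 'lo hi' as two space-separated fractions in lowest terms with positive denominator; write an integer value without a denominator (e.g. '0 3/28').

C = [1/40, 9/40, 3/10, 19/40, 3/5, 33/40, 1]
j=0 picked index 1: u0 ∈ [1/40, 9/40)
j=1 picked index 2: u0 ∈ [23/280, 11/70)
j=2 picked index 3: u0 ∈ [1/70, 53/280)
j=3 picked index 4: u0 ∈ [13/280, 6/35)
j=4 picked index 5: u0 ∈ [1/35, 71/280)
j=5 picked index 5: u0 ∈ [-4/35, 31/280)
j=6 picked index 6: u0 ∈ [-9/280, 1/7)
intersection: [23/280, 31/280)

23/280 31/280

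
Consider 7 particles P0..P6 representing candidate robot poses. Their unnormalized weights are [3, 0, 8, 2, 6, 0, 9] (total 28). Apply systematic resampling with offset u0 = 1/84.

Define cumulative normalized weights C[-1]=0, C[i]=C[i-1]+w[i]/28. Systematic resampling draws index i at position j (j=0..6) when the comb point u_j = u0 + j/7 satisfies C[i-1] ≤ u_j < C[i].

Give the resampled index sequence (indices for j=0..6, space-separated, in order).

C = [3/28, 3/28, 11/28, 13/28, 19/28, 19/28, 1]
j=0: u_0=1/84 ∈ [0, 3/28) → index 0
j=1: u_1=13/84 ∈ [3/28, 11/28) → index 2
j=2: u_2=25/84 ∈ [3/28, 11/28) → index 2
j=3: u_3=37/84 ∈ [11/28, 13/28) → index 3
j=4: u_4=7/12 ∈ [13/28, 19/28) → index 4
j=5: u_5=61/84 ∈ [19/28, 1) → index 6
j=6: u_6=73/84 ∈ [19/28, 1) → index 6

0 2 2 3 4 6 6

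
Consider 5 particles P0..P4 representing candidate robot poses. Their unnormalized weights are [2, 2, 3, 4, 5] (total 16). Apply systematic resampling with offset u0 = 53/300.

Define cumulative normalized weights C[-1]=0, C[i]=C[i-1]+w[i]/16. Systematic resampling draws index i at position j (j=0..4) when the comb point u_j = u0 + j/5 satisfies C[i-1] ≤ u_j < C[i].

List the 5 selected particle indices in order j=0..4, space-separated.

C = [1/8, 1/4, 7/16, 11/16, 1]
j=0: u_0=53/300 ∈ [1/8, 1/4) → index 1
j=1: u_1=113/300 ∈ [1/4, 7/16) → index 2
j=2: u_2=173/300 ∈ [7/16, 11/16) → index 3
j=3: u_3=233/300 ∈ [11/16, 1) → index 4
j=4: u_4=293/300 ∈ [11/16, 1) → index 4

1 2 3 4 4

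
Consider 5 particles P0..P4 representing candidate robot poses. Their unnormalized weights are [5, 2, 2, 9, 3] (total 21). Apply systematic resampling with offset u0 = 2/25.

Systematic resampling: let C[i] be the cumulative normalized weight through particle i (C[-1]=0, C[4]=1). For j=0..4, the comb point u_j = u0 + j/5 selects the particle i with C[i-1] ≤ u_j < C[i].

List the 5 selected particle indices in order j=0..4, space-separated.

C = [5/21, 1/3, 3/7, 6/7, 1]
j=0: u_0=2/25 ∈ [0, 5/21) → index 0
j=1: u_1=7/25 ∈ [5/21, 1/3) → index 1
j=2: u_2=12/25 ∈ [3/7, 6/7) → index 3
j=3: u_3=17/25 ∈ [3/7, 6/7) → index 3
j=4: u_4=22/25 ∈ [6/7, 1) → index 4

0 1 3 3 4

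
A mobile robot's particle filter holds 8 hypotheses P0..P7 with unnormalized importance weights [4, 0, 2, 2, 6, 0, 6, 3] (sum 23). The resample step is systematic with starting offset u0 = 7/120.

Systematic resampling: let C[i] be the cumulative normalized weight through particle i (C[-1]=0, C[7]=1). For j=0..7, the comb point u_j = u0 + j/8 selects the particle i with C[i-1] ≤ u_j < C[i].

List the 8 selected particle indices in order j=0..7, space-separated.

0 2 3 4 4 6 6 7

C = [4/23, 4/23, 6/23, 8/23, 14/23, 14/23, 20/23, 1]
j=0: u_0=7/120 ∈ [0, 4/23) → index 0
j=1: u_1=11/60 ∈ [4/23, 6/23) → index 2
j=2: u_2=37/120 ∈ [6/23, 8/23) → index 3
j=3: u_3=13/30 ∈ [8/23, 14/23) → index 4
j=4: u_4=67/120 ∈ [8/23, 14/23) → index 4
j=5: u_5=41/60 ∈ [14/23, 20/23) → index 6
j=6: u_6=97/120 ∈ [14/23, 20/23) → index 6
j=7: u_7=14/15 ∈ [20/23, 1) → index 7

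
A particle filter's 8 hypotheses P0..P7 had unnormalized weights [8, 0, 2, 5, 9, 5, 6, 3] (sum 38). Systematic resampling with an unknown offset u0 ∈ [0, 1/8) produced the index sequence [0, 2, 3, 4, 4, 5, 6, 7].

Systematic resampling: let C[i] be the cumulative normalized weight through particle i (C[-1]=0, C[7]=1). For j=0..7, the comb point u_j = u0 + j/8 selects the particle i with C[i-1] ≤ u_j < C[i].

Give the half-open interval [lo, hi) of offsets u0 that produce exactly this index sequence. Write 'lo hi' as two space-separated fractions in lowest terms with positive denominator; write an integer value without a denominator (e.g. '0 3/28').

C = [4/19, 4/19, 5/19, 15/38, 12/19, 29/38, 35/38, 1]
j=0 picked index 0: u0 ∈ [0, 4/19)
j=1 picked index 2: u0 ∈ [13/152, 21/152)
j=2 picked index 3: u0 ∈ [1/76, 11/76)
j=3 picked index 4: u0 ∈ [3/152, 39/152)
j=4 picked index 4: u0 ∈ [-2/19, 5/38)
j=5 picked index 5: u0 ∈ [1/152, 21/152)
j=6 picked index 6: u0 ∈ [1/76, 13/76)
j=7 picked index 7: u0 ∈ [7/152, 1/8)
intersection: [13/152, 1/8)

13/152 1/8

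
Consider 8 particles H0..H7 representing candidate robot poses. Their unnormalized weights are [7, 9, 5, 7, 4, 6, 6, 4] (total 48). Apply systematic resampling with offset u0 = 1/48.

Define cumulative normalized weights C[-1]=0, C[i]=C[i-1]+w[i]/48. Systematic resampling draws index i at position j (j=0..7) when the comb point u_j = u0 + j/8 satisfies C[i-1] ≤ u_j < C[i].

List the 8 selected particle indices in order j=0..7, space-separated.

0 1 1 2 3 4 5 6

C = [7/48, 1/3, 7/16, 7/12, 2/3, 19/24, 11/12, 1]
j=0: u_0=1/48 ∈ [0, 7/48) → index 0
j=1: u_1=7/48 ∈ [7/48, 1/3) → index 1
j=2: u_2=13/48 ∈ [7/48, 1/3) → index 1
j=3: u_3=19/48 ∈ [1/3, 7/16) → index 2
j=4: u_4=25/48 ∈ [7/16, 7/12) → index 3
j=5: u_5=31/48 ∈ [7/12, 2/3) → index 4
j=6: u_6=37/48 ∈ [2/3, 19/24) → index 5
j=7: u_7=43/48 ∈ [19/24, 11/12) → index 6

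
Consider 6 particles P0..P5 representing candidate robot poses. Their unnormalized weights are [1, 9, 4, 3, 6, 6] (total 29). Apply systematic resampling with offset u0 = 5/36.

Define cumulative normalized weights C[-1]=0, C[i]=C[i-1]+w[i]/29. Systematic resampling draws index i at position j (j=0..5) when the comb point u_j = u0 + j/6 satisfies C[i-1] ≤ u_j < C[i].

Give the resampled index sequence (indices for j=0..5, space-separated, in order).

C = [1/29, 10/29, 14/29, 17/29, 23/29, 1]
j=0: u_0=5/36 ∈ [1/29, 10/29) → index 1
j=1: u_1=11/36 ∈ [1/29, 10/29) → index 1
j=2: u_2=17/36 ∈ [10/29, 14/29) → index 2
j=3: u_3=23/36 ∈ [17/29, 23/29) → index 4
j=4: u_4=29/36 ∈ [23/29, 1) → index 5
j=5: u_5=35/36 ∈ [23/29, 1) → index 5

1 1 2 4 5 5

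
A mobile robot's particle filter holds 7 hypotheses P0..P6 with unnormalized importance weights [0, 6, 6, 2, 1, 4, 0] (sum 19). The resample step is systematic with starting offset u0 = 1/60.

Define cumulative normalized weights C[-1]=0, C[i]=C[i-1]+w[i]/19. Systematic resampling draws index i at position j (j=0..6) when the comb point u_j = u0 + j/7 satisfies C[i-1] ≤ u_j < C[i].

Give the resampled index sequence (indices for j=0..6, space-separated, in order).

C = [0, 6/19, 12/19, 14/19, 15/19, 1, 1]
j=0: u_0=1/60 ∈ [0, 6/19) → index 1
j=1: u_1=67/420 ∈ [0, 6/19) → index 1
j=2: u_2=127/420 ∈ [0, 6/19) → index 1
j=3: u_3=187/420 ∈ [6/19, 12/19) → index 2
j=4: u_4=247/420 ∈ [6/19, 12/19) → index 2
j=5: u_5=307/420 ∈ [12/19, 14/19) → index 3
j=6: u_6=367/420 ∈ [15/19, 1) → index 5

1 1 1 2 2 3 5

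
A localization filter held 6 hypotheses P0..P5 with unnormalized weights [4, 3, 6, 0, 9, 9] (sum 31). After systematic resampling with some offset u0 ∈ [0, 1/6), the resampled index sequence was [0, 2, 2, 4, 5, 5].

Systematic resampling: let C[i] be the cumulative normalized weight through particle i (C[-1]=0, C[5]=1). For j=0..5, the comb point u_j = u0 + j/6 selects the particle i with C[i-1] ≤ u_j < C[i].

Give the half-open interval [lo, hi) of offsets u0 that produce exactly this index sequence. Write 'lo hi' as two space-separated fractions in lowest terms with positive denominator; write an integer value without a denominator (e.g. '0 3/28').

C = [4/31, 7/31, 13/31, 13/31, 22/31, 1]
j=0 picked index 0: u0 ∈ [0, 4/31)
j=1 picked index 2: u0 ∈ [11/186, 47/186)
j=2 picked index 2: u0 ∈ [-10/93, 8/93)
j=3 picked index 4: u0 ∈ [-5/62, 13/62)
j=4 picked index 5: u0 ∈ [4/93, 1/3)
j=5 picked index 5: u0 ∈ [-23/186, 1/6)
intersection: [11/186, 8/93)

11/186 8/93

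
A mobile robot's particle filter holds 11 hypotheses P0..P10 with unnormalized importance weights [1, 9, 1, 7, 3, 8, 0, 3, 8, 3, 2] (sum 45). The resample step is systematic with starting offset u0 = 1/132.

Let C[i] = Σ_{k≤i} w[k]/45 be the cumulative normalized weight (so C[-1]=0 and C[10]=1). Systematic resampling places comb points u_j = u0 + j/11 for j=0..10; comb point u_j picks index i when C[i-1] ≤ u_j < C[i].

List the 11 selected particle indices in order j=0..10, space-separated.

0 1 1 3 3 4 5 5 8 8 9

C = [1/45, 2/9, 11/45, 2/5, 7/15, 29/45, 29/45, 32/45, 8/9, 43/45, 1]
j=0: u_0=1/132 ∈ [0, 1/45) → index 0
j=1: u_1=13/132 ∈ [1/45, 2/9) → index 1
j=2: u_2=25/132 ∈ [1/45, 2/9) → index 1
j=3: u_3=37/132 ∈ [11/45, 2/5) → index 3
j=4: u_4=49/132 ∈ [11/45, 2/5) → index 3
j=5: u_5=61/132 ∈ [2/5, 7/15) → index 4
j=6: u_6=73/132 ∈ [7/15, 29/45) → index 5
j=7: u_7=85/132 ∈ [7/15, 29/45) → index 5
j=8: u_8=97/132 ∈ [32/45, 8/9) → index 8
j=9: u_9=109/132 ∈ [32/45, 8/9) → index 8
j=10: u_10=11/12 ∈ [8/9, 43/45) → index 9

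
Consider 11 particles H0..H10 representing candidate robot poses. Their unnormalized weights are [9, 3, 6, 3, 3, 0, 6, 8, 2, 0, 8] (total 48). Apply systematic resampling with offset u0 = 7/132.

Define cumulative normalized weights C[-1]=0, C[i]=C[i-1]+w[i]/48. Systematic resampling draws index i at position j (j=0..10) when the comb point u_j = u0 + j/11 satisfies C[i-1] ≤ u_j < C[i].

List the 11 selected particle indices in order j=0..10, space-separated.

0 0 1 2 3 6 6 7 7 10 10

C = [3/16, 1/4, 3/8, 7/16, 1/2, 1/2, 5/8, 19/24, 5/6, 5/6, 1]
j=0: u_0=7/132 ∈ [0, 3/16) → index 0
j=1: u_1=19/132 ∈ [0, 3/16) → index 0
j=2: u_2=31/132 ∈ [3/16, 1/4) → index 1
j=3: u_3=43/132 ∈ [1/4, 3/8) → index 2
j=4: u_4=5/12 ∈ [3/8, 7/16) → index 3
j=5: u_5=67/132 ∈ [1/2, 5/8) → index 6
j=6: u_6=79/132 ∈ [1/2, 5/8) → index 6
j=7: u_7=91/132 ∈ [5/8, 19/24) → index 7
j=8: u_8=103/132 ∈ [5/8, 19/24) → index 7
j=9: u_9=115/132 ∈ [5/6, 1) → index 10
j=10: u_10=127/132 ∈ [5/6, 1) → index 10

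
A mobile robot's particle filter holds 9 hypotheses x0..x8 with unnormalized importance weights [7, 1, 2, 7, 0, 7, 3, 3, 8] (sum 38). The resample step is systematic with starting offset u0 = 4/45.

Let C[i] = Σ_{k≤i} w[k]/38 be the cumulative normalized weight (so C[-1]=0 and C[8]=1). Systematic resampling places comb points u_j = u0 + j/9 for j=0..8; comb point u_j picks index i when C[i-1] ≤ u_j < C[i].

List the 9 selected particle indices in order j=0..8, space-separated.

C = [7/38, 4/19, 5/19, 17/38, 17/38, 12/19, 27/38, 15/19, 1]
j=0: u_0=4/45 ∈ [0, 7/38) → index 0
j=1: u_1=1/5 ∈ [7/38, 4/19) → index 1
j=2: u_2=14/45 ∈ [5/19, 17/38) → index 3
j=3: u_3=19/45 ∈ [5/19, 17/38) → index 3
j=4: u_4=8/15 ∈ [17/38, 12/19) → index 5
j=5: u_5=29/45 ∈ [12/19, 27/38) → index 6
j=6: u_6=34/45 ∈ [27/38, 15/19) → index 7
j=7: u_7=13/15 ∈ [15/19, 1) → index 8
j=8: u_8=44/45 ∈ [15/19, 1) → index 8

0 1 3 3 5 6 7 8 8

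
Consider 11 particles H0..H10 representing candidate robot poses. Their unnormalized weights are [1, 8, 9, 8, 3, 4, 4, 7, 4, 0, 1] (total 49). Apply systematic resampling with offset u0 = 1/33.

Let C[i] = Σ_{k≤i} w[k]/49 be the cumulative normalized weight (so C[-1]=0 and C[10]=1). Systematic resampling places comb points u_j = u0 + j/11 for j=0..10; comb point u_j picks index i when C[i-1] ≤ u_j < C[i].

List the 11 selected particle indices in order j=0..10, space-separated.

1 1 2 2 3 3 4 5 7 7 8

C = [1/49, 9/49, 18/49, 26/49, 29/49, 33/49, 37/49, 44/49, 48/49, 48/49, 1]
j=0: u_0=1/33 ∈ [1/49, 9/49) → index 1
j=1: u_1=4/33 ∈ [1/49, 9/49) → index 1
j=2: u_2=7/33 ∈ [9/49, 18/49) → index 2
j=3: u_3=10/33 ∈ [9/49, 18/49) → index 2
j=4: u_4=13/33 ∈ [18/49, 26/49) → index 3
j=5: u_5=16/33 ∈ [18/49, 26/49) → index 3
j=6: u_6=19/33 ∈ [26/49, 29/49) → index 4
j=7: u_7=2/3 ∈ [29/49, 33/49) → index 5
j=8: u_8=25/33 ∈ [37/49, 44/49) → index 7
j=9: u_9=28/33 ∈ [37/49, 44/49) → index 7
j=10: u_10=31/33 ∈ [44/49, 48/49) → index 8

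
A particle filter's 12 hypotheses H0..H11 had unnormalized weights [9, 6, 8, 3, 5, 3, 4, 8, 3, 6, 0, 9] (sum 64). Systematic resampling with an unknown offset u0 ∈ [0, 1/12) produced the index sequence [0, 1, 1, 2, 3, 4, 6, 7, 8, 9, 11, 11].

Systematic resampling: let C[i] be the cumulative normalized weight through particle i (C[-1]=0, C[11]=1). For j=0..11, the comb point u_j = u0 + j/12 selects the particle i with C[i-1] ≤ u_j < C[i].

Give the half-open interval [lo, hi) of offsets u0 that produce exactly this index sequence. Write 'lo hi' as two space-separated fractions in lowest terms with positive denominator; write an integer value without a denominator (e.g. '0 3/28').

11/192 13/192

C = [9/64, 15/64, 23/64, 13/32, 31/64, 17/32, 19/32, 23/32, 49/64, 55/64, 55/64, 1]
j=0 picked index 0: u0 ∈ [0, 9/64)
j=1 picked index 1: u0 ∈ [11/192, 29/192)
j=2 picked index 1: u0 ∈ [-5/192, 13/192)
j=3 picked index 2: u0 ∈ [-1/64, 7/64)
j=4 picked index 3: u0 ∈ [5/192, 7/96)
j=5 picked index 4: u0 ∈ [-1/96, 13/192)
j=6 picked index 6: u0 ∈ [1/32, 3/32)
j=7 picked index 7: u0 ∈ [1/96, 13/96)
j=8 picked index 8: u0 ∈ [5/96, 19/192)
j=9 picked index 9: u0 ∈ [1/64, 7/64)
j=10 picked index 11: u0 ∈ [5/192, 1/6)
j=11 picked index 11: u0 ∈ [-11/192, 1/12)
intersection: [11/192, 13/192)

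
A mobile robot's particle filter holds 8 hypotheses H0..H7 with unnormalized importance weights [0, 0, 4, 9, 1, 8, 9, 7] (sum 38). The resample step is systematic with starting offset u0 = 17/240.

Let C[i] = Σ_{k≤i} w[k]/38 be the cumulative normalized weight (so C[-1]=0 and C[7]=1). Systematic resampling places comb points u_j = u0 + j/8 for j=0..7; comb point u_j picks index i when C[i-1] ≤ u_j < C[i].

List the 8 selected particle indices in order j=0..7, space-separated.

2 3 3 5 5 6 7 7

C = [0, 0, 2/19, 13/38, 7/19, 11/19, 31/38, 1]
j=0: u_0=17/240 ∈ [0, 2/19) → index 2
j=1: u_1=47/240 ∈ [2/19, 13/38) → index 3
j=2: u_2=77/240 ∈ [2/19, 13/38) → index 3
j=3: u_3=107/240 ∈ [7/19, 11/19) → index 5
j=4: u_4=137/240 ∈ [7/19, 11/19) → index 5
j=5: u_5=167/240 ∈ [11/19, 31/38) → index 6
j=6: u_6=197/240 ∈ [31/38, 1) → index 7
j=7: u_7=227/240 ∈ [31/38, 1) → index 7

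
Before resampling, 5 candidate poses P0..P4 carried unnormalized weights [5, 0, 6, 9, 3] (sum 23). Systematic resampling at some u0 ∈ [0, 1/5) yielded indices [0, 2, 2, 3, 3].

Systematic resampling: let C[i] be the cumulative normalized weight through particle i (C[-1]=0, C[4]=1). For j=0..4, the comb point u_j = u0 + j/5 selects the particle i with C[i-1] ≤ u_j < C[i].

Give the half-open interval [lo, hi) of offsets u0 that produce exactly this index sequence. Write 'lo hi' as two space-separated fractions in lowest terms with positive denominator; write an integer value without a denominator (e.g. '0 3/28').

C = [5/23, 5/23, 11/23, 20/23, 1]
j=0 picked index 0: u0 ∈ [0, 5/23)
j=1 picked index 2: u0 ∈ [2/115, 32/115)
j=2 picked index 2: u0 ∈ [-21/115, 9/115)
j=3 picked index 3: u0 ∈ [-14/115, 31/115)
j=4 picked index 3: u0 ∈ [-37/115, 8/115)
intersection: [2/115, 8/115)

2/115 8/115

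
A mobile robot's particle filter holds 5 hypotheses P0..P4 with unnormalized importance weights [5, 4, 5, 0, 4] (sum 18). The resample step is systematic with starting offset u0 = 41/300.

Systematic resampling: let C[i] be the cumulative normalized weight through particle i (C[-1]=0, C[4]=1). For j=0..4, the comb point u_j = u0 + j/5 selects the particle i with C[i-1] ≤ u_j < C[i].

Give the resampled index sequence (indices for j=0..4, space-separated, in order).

0 1 2 2 4

C = [5/18, 1/2, 7/9, 7/9, 1]
j=0: u_0=41/300 ∈ [0, 5/18) → index 0
j=1: u_1=101/300 ∈ [5/18, 1/2) → index 1
j=2: u_2=161/300 ∈ [1/2, 7/9) → index 2
j=3: u_3=221/300 ∈ [1/2, 7/9) → index 2
j=4: u_4=281/300 ∈ [7/9, 1) → index 4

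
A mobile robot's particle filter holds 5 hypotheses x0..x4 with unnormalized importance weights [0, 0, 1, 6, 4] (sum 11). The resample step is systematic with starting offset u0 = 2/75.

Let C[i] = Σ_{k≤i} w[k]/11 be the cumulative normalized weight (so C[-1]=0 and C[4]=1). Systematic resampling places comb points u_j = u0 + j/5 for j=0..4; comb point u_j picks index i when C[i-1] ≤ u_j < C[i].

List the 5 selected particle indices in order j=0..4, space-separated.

2 3 3 3 4

C = [0, 0, 1/11, 7/11, 1]
j=0: u_0=2/75 ∈ [0, 1/11) → index 2
j=1: u_1=17/75 ∈ [1/11, 7/11) → index 3
j=2: u_2=32/75 ∈ [1/11, 7/11) → index 3
j=3: u_3=47/75 ∈ [1/11, 7/11) → index 3
j=4: u_4=62/75 ∈ [7/11, 1) → index 4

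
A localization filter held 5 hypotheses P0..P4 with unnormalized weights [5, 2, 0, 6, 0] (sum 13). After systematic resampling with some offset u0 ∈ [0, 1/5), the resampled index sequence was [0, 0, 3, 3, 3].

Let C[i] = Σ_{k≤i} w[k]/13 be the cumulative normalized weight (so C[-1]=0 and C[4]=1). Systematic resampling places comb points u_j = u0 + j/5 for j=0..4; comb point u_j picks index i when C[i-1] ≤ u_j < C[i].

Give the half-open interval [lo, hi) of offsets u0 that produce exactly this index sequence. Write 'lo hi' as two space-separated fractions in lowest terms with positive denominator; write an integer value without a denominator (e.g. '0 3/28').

9/65 12/65

C = [5/13, 7/13, 7/13, 1, 1]
j=0 picked index 0: u0 ∈ [0, 5/13)
j=1 picked index 0: u0 ∈ [-1/5, 12/65)
j=2 picked index 3: u0 ∈ [9/65, 3/5)
j=3 picked index 3: u0 ∈ [-4/65, 2/5)
j=4 picked index 3: u0 ∈ [-17/65, 1/5)
intersection: [9/65, 12/65)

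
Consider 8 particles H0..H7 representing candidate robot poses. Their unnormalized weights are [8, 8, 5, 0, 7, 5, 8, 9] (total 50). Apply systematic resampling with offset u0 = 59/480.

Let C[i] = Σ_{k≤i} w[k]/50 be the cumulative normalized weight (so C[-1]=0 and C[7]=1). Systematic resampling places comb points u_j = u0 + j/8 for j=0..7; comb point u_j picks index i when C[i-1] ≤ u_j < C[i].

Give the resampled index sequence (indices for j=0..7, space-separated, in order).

C = [4/25, 8/25, 21/50, 21/50, 14/25, 33/50, 41/50, 1]
j=0: u_0=59/480 ∈ [0, 4/25) → index 0
j=1: u_1=119/480 ∈ [4/25, 8/25) → index 1
j=2: u_2=179/480 ∈ [8/25, 21/50) → index 2
j=3: u_3=239/480 ∈ [21/50, 14/25) → index 4
j=4: u_4=299/480 ∈ [14/25, 33/50) → index 5
j=5: u_5=359/480 ∈ [33/50, 41/50) → index 6
j=6: u_6=419/480 ∈ [41/50, 1) → index 7
j=7: u_7=479/480 ∈ [41/50, 1) → index 7

0 1 2 4 5 6 7 7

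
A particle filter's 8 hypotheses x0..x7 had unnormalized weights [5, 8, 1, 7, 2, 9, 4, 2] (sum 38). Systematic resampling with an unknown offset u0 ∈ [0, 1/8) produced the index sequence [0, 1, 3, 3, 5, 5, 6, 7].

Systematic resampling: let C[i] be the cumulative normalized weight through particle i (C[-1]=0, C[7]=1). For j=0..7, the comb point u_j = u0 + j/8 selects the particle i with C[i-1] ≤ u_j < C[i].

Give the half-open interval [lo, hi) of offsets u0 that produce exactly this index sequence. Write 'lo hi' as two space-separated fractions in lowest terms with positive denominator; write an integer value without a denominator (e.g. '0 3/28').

C = [5/38, 13/38, 7/19, 21/38, 23/38, 16/19, 18/19, 1]
j=0 picked index 0: u0 ∈ [0, 5/38)
j=1 picked index 1: u0 ∈ [1/152, 33/152)
j=2 picked index 3: u0 ∈ [9/76, 23/76)
j=3 picked index 3: u0 ∈ [-1/152, 27/152)
j=4 picked index 5: u0 ∈ [2/19, 13/38)
j=5 picked index 5: u0 ∈ [-3/152, 33/152)
j=6 picked index 6: u0 ∈ [7/76, 15/76)
j=7 picked index 7: u0 ∈ [11/152, 1/8)
intersection: [9/76, 1/8)

9/76 1/8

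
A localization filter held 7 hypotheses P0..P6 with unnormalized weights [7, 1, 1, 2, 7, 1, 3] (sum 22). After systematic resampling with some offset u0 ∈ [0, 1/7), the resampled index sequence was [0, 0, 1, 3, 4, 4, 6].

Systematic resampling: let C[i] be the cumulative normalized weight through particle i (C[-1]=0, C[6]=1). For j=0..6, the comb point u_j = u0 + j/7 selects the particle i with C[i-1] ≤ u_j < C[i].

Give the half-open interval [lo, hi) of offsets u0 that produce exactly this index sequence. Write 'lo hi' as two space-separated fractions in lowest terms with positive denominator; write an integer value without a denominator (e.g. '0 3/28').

5/154 1/14

C = [7/22, 4/11, 9/22, 1/2, 9/11, 19/22, 1]
j=0 picked index 0: u0 ∈ [0, 7/22)
j=1 picked index 0: u0 ∈ [-1/7, 27/154)
j=2 picked index 1: u0 ∈ [5/154, 6/77)
j=3 picked index 3: u0 ∈ [-3/154, 1/14)
j=4 picked index 4: u0 ∈ [-1/14, 19/77)
j=5 picked index 4: u0 ∈ [-3/14, 8/77)
j=6 picked index 6: u0 ∈ [1/154, 1/7)
intersection: [5/154, 1/14)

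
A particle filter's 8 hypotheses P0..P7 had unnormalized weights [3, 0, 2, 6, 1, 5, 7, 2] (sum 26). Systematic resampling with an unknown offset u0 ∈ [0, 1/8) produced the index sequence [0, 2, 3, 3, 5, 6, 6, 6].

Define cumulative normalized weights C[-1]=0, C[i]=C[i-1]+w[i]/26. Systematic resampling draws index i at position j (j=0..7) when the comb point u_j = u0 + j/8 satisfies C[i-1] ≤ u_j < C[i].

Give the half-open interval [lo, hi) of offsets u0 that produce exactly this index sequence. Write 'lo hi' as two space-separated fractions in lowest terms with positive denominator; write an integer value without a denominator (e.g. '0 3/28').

C = [3/26, 3/26, 5/26, 11/26, 6/13, 17/26, 12/13, 1]
j=0 picked index 0: u0 ∈ [0, 3/26)
j=1 picked index 2: u0 ∈ [-1/104, 7/104)
j=2 picked index 3: u0 ∈ [-3/52, 9/52)
j=3 picked index 3: u0 ∈ [-19/104, 5/104)
j=4 picked index 5: u0 ∈ [-1/26, 2/13)
j=5 picked index 6: u0 ∈ [3/104, 31/104)
j=6 picked index 6: u0 ∈ [-5/52, 9/52)
j=7 picked index 6: u0 ∈ [-23/104, 5/104)
intersection: [3/104, 5/104)

3/104 5/104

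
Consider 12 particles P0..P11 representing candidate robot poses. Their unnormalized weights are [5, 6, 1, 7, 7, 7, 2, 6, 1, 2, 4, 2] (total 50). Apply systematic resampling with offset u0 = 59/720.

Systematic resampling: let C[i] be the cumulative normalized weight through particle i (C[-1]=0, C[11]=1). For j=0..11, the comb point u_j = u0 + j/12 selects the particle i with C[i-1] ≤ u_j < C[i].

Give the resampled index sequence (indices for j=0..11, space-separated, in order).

C = [1/10, 11/50, 6/25, 19/50, 13/25, 33/50, 7/10, 41/50, 21/25, 22/25, 24/25, 1]
j=0: u_0=59/720 ∈ [0, 1/10) → index 0
j=1: u_1=119/720 ∈ [1/10, 11/50) → index 1
j=2: u_2=179/720 ∈ [6/25, 19/50) → index 3
j=3: u_3=239/720 ∈ [6/25, 19/50) → index 3
j=4: u_4=299/720 ∈ [19/50, 13/25) → index 4
j=5: u_5=359/720 ∈ [19/50, 13/25) → index 4
j=6: u_6=419/720 ∈ [13/25, 33/50) → index 5
j=7: u_7=479/720 ∈ [33/50, 7/10) → index 6
j=8: u_8=539/720 ∈ [7/10, 41/50) → index 7
j=9: u_9=599/720 ∈ [41/50, 21/25) → index 8
j=10: u_10=659/720 ∈ [22/25, 24/25) → index 10
j=11: u_11=719/720 ∈ [24/25, 1) → index 11

0 1 3 3 4 4 5 6 7 8 10 11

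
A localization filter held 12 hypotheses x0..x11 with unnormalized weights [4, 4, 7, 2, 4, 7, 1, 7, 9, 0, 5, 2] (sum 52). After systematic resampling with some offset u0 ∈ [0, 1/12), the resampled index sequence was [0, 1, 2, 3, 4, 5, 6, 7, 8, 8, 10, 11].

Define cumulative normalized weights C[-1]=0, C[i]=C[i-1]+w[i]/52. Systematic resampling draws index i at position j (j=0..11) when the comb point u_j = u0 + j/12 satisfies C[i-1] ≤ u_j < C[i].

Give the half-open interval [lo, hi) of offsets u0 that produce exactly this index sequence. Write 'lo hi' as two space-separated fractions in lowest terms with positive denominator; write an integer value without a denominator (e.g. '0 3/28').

7/156 3/52

C = [1/13, 2/13, 15/52, 17/52, 21/52, 7/13, 29/52, 9/13, 45/52, 45/52, 25/26, 1]
j=0 picked index 0: u0 ∈ [0, 1/13)
j=1 picked index 1: u0 ∈ [-1/156, 11/156)
j=2 picked index 2: u0 ∈ [-1/78, 19/156)
j=3 picked index 3: u0 ∈ [1/26, 1/13)
j=4 picked index 4: u0 ∈ [-1/156, 11/156)
j=5 picked index 5: u0 ∈ [-1/78, 19/156)
j=6 picked index 6: u0 ∈ [1/26, 3/52)
j=7 picked index 7: u0 ∈ [-1/39, 17/156)
j=8 picked index 8: u0 ∈ [1/39, 31/156)
j=9 picked index 8: u0 ∈ [-3/52, 3/26)
j=10 picked index 10: u0 ∈ [5/156, 5/39)
j=11 picked index 11: u0 ∈ [7/156, 1/12)
intersection: [7/156, 3/52)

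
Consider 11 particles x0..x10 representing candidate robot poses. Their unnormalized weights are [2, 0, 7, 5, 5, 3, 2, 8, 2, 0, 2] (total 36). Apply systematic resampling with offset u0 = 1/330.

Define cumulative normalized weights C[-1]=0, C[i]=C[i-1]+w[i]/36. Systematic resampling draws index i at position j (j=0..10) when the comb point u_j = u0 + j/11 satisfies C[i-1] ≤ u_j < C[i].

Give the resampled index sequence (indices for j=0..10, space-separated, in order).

0 2 2 3 3 4 5 6 7 7 8

C = [1/18, 1/18, 1/4, 7/18, 19/36, 11/18, 2/3, 8/9, 17/18, 17/18, 1]
j=0: u_0=1/330 ∈ [0, 1/18) → index 0
j=1: u_1=31/330 ∈ [1/18, 1/4) → index 2
j=2: u_2=61/330 ∈ [1/18, 1/4) → index 2
j=3: u_3=91/330 ∈ [1/4, 7/18) → index 3
j=4: u_4=11/30 ∈ [1/4, 7/18) → index 3
j=5: u_5=151/330 ∈ [7/18, 19/36) → index 4
j=6: u_6=181/330 ∈ [19/36, 11/18) → index 5
j=7: u_7=211/330 ∈ [11/18, 2/3) → index 6
j=8: u_8=241/330 ∈ [2/3, 8/9) → index 7
j=9: u_9=271/330 ∈ [2/3, 8/9) → index 7
j=10: u_10=301/330 ∈ [8/9, 17/18) → index 8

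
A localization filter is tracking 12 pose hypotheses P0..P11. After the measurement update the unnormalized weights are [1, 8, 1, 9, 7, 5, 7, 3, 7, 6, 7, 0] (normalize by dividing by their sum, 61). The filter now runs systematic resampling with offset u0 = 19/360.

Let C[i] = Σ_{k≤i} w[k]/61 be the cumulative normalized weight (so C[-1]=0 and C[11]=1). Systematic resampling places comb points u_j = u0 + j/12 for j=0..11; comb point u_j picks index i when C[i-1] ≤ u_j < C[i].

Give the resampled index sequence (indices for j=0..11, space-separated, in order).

C = [1/61, 9/61, 10/61, 19/61, 26/61, 31/61, 38/61, 41/61, 48/61, 54/61, 1, 1]
j=0: u_0=19/360 ∈ [1/61, 9/61) → index 1
j=1: u_1=49/360 ∈ [1/61, 9/61) → index 1
j=2: u_2=79/360 ∈ [10/61, 19/61) → index 3
j=3: u_3=109/360 ∈ [10/61, 19/61) → index 3
j=4: u_4=139/360 ∈ [19/61, 26/61) → index 4
j=5: u_5=169/360 ∈ [26/61, 31/61) → index 5
j=6: u_6=199/360 ∈ [31/61, 38/61) → index 6
j=7: u_7=229/360 ∈ [38/61, 41/61) → index 7
j=8: u_8=259/360 ∈ [41/61, 48/61) → index 8
j=9: u_9=289/360 ∈ [48/61, 54/61) → index 9
j=10: u_10=319/360 ∈ [54/61, 1) → index 10
j=11: u_11=349/360 ∈ [54/61, 1) → index 10

1 1 3 3 4 5 6 7 8 9 10 10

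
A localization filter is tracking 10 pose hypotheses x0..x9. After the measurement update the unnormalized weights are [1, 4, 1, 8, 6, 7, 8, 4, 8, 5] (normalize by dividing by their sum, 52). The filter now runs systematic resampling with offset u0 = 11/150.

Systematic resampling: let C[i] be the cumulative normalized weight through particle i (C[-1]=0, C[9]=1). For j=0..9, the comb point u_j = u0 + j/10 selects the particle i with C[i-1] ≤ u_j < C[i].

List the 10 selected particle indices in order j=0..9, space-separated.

C = [1/52, 5/52, 3/26, 7/26, 5/13, 27/52, 35/52, 3/4, 47/52, 1]
j=0: u_0=11/150 ∈ [1/52, 5/52) → index 1
j=1: u_1=13/75 ∈ [3/26, 7/26) → index 3
j=2: u_2=41/150 ∈ [7/26, 5/13) → index 4
j=3: u_3=28/75 ∈ [7/26, 5/13) → index 4
j=4: u_4=71/150 ∈ [5/13, 27/52) → index 5
j=5: u_5=43/75 ∈ [27/52, 35/52) → index 6
j=6: u_6=101/150 ∈ [35/52, 3/4) → index 7
j=7: u_7=58/75 ∈ [3/4, 47/52) → index 8
j=8: u_8=131/150 ∈ [3/4, 47/52) → index 8
j=9: u_9=73/75 ∈ [47/52, 1) → index 9

1 3 4 4 5 6 7 8 8 9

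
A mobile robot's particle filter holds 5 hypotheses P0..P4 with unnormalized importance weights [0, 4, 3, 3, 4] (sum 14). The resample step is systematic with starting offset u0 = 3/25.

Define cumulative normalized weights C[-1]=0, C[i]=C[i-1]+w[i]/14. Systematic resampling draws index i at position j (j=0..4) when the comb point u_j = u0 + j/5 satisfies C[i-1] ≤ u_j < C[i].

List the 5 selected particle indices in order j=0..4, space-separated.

C = [0, 2/7, 1/2, 5/7, 1]
j=0: u_0=3/25 ∈ [0, 2/7) → index 1
j=1: u_1=8/25 ∈ [2/7, 1/2) → index 2
j=2: u_2=13/25 ∈ [1/2, 5/7) → index 3
j=3: u_3=18/25 ∈ [5/7, 1) → index 4
j=4: u_4=23/25 ∈ [5/7, 1) → index 4

1 2 3 4 4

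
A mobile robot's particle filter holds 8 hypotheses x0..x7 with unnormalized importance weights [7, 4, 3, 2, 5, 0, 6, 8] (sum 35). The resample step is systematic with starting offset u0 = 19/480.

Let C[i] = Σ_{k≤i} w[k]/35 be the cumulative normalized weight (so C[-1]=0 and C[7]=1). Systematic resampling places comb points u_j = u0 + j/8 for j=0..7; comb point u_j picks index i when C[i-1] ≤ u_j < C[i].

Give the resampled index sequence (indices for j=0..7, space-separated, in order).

C = [1/5, 11/35, 2/5, 16/35, 3/5, 3/5, 27/35, 1]
j=0: u_0=19/480 ∈ [0, 1/5) → index 0
j=1: u_1=79/480 ∈ [0, 1/5) → index 0
j=2: u_2=139/480 ∈ [1/5, 11/35) → index 1
j=3: u_3=199/480 ∈ [2/5, 16/35) → index 3
j=4: u_4=259/480 ∈ [16/35, 3/5) → index 4
j=5: u_5=319/480 ∈ [3/5, 27/35) → index 6
j=6: u_6=379/480 ∈ [27/35, 1) → index 7
j=7: u_7=439/480 ∈ [27/35, 1) → index 7

0 0 1 3 4 6 7 7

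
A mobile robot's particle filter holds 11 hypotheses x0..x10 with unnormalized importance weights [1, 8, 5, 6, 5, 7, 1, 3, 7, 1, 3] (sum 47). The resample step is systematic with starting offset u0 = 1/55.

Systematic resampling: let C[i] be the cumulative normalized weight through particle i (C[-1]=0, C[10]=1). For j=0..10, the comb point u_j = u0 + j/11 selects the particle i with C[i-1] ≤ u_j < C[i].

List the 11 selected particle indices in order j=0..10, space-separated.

C = [1/47, 9/47, 14/47, 20/47, 25/47, 32/47, 33/47, 36/47, 43/47, 44/47, 1]
j=0: u_0=1/55 ∈ [0, 1/47) → index 0
j=1: u_1=6/55 ∈ [1/47, 9/47) → index 1
j=2: u_2=1/5 ∈ [9/47, 14/47) → index 2
j=3: u_3=16/55 ∈ [9/47, 14/47) → index 2
j=4: u_4=21/55 ∈ [14/47, 20/47) → index 3
j=5: u_5=26/55 ∈ [20/47, 25/47) → index 4
j=6: u_6=31/55 ∈ [25/47, 32/47) → index 5
j=7: u_7=36/55 ∈ [25/47, 32/47) → index 5
j=8: u_8=41/55 ∈ [33/47, 36/47) → index 7
j=9: u_9=46/55 ∈ [36/47, 43/47) → index 8
j=10: u_10=51/55 ∈ [43/47, 44/47) → index 9

0 1 2 2 3 4 5 5 7 8 9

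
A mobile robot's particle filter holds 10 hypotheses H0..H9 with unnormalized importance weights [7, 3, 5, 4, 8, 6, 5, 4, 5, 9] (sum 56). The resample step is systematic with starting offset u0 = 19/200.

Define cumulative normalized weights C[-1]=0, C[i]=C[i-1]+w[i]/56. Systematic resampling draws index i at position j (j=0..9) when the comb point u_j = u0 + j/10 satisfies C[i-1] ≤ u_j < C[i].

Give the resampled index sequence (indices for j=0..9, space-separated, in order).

C = [1/8, 5/28, 15/56, 19/56, 27/56, 33/56, 19/28, 3/4, 47/56, 1]
j=0: u_0=19/200 ∈ [0, 1/8) → index 0
j=1: u_1=39/200 ∈ [5/28, 15/56) → index 2
j=2: u_2=59/200 ∈ [15/56, 19/56) → index 3
j=3: u_3=79/200 ∈ [19/56, 27/56) → index 4
j=4: u_4=99/200 ∈ [27/56, 33/56) → index 5
j=5: u_5=119/200 ∈ [33/56, 19/28) → index 6
j=6: u_6=139/200 ∈ [19/28, 3/4) → index 7
j=7: u_7=159/200 ∈ [3/4, 47/56) → index 8
j=8: u_8=179/200 ∈ [47/56, 1) → index 9
j=9: u_9=199/200 ∈ [47/56, 1) → index 9

0 2 3 4 5 6 7 8 9 9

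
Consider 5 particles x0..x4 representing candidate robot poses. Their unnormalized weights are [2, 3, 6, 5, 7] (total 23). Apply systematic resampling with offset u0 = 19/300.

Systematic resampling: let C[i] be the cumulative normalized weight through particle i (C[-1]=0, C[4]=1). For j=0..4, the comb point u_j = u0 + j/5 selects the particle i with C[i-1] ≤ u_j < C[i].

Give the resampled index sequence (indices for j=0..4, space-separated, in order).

0 2 2 3 4

C = [2/23, 5/23, 11/23, 16/23, 1]
j=0: u_0=19/300 ∈ [0, 2/23) → index 0
j=1: u_1=79/300 ∈ [5/23, 11/23) → index 2
j=2: u_2=139/300 ∈ [5/23, 11/23) → index 2
j=3: u_3=199/300 ∈ [11/23, 16/23) → index 3
j=4: u_4=259/300 ∈ [16/23, 1) → index 4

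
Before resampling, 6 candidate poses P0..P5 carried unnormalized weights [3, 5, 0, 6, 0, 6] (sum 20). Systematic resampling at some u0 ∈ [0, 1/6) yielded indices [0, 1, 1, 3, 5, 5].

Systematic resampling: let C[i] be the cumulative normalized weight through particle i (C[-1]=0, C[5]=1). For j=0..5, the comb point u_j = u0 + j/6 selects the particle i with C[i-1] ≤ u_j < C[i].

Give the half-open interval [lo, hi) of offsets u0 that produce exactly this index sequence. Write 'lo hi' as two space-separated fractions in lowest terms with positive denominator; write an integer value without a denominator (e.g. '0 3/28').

1/30 1/15

C = [3/20, 2/5, 2/5, 7/10, 7/10, 1]
j=0 picked index 0: u0 ∈ [0, 3/20)
j=1 picked index 1: u0 ∈ [-1/60, 7/30)
j=2 picked index 1: u0 ∈ [-11/60, 1/15)
j=3 picked index 3: u0 ∈ [-1/10, 1/5)
j=4 picked index 5: u0 ∈ [1/30, 1/3)
j=5 picked index 5: u0 ∈ [-2/15, 1/6)
intersection: [1/30, 1/15)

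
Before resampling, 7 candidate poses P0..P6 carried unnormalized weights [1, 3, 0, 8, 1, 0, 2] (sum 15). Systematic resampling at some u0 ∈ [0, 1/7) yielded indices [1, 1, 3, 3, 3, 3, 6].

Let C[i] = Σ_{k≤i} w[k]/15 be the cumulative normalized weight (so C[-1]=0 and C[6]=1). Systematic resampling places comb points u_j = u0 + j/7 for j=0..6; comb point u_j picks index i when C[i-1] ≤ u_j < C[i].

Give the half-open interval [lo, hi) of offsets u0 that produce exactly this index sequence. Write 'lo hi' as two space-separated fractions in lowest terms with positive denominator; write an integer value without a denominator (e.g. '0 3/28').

C = [1/15, 4/15, 4/15, 4/5, 13/15, 13/15, 1]
j=0 picked index 1: u0 ∈ [1/15, 4/15)
j=1 picked index 1: u0 ∈ [-8/105, 13/105)
j=2 picked index 3: u0 ∈ [-2/105, 18/35)
j=3 picked index 3: u0 ∈ [-17/105, 13/35)
j=4 picked index 3: u0 ∈ [-32/105, 8/35)
j=5 picked index 3: u0 ∈ [-47/105, 3/35)
j=6 picked index 6: u0 ∈ [1/105, 1/7)
intersection: [1/15, 3/35)

1/15 3/35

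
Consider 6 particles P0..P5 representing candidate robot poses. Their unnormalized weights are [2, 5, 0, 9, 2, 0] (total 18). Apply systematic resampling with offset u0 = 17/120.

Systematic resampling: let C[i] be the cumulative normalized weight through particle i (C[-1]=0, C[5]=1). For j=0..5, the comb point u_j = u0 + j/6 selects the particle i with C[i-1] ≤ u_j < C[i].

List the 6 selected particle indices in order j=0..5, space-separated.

1 1 3 3 3 4

C = [1/9, 7/18, 7/18, 8/9, 1, 1]
j=0: u_0=17/120 ∈ [1/9, 7/18) → index 1
j=1: u_1=37/120 ∈ [1/9, 7/18) → index 1
j=2: u_2=19/40 ∈ [7/18, 8/9) → index 3
j=3: u_3=77/120 ∈ [7/18, 8/9) → index 3
j=4: u_4=97/120 ∈ [7/18, 8/9) → index 3
j=5: u_5=39/40 ∈ [8/9, 1) → index 4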